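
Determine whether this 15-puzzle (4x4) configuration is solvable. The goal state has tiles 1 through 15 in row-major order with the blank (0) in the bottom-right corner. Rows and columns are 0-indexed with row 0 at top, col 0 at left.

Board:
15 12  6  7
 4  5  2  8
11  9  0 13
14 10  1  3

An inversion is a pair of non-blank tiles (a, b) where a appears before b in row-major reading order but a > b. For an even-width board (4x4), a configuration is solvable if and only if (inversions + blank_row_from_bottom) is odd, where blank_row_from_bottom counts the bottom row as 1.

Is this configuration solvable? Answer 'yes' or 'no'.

Inversions: 58
Blank is in row 2 (0-indexed from top), which is row 2 counting from the bottom (bottom = 1).
58 + 2 = 60, which is even, so the puzzle is not solvable.

Answer: no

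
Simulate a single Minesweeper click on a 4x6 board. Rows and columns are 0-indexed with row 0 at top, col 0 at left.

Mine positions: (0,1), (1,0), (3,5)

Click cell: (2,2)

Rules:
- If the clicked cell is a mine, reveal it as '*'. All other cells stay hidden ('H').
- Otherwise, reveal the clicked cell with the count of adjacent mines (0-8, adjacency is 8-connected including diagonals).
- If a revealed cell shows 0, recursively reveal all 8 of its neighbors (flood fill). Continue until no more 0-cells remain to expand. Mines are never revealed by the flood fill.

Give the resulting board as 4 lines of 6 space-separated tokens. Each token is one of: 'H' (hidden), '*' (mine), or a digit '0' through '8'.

H H 1 0 0 0
H 2 1 0 0 0
1 1 0 0 1 1
0 0 0 0 1 H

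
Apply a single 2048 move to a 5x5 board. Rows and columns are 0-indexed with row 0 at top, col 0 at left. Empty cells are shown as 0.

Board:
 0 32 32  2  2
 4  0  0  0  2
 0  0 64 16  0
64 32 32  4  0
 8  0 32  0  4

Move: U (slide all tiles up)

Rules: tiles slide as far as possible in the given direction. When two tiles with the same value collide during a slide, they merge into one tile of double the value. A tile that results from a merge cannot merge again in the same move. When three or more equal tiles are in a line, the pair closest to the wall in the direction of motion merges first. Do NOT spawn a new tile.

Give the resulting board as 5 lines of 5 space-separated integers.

Slide up:
col 0: [0, 4, 0, 64, 8] -> [4, 64, 8, 0, 0]
col 1: [32, 0, 0, 32, 0] -> [64, 0, 0, 0, 0]
col 2: [32, 0, 64, 32, 32] -> [32, 64, 64, 0, 0]
col 3: [2, 0, 16, 4, 0] -> [2, 16, 4, 0, 0]
col 4: [2, 2, 0, 0, 4] -> [4, 4, 0, 0, 0]

Answer:  4 64 32  2  4
64  0 64 16  4
 8  0 64  4  0
 0  0  0  0  0
 0  0  0  0  0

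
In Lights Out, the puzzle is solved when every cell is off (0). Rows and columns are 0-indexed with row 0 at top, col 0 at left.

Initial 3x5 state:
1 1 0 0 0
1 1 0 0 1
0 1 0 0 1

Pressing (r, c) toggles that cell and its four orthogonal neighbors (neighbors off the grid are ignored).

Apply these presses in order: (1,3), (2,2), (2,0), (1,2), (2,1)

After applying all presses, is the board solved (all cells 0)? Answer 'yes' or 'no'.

Answer: no

Derivation:
After press 1 at (1,3):
1 1 0 1 0
1 1 1 1 0
0 1 0 1 1

After press 2 at (2,2):
1 1 0 1 0
1 1 0 1 0
0 0 1 0 1

After press 3 at (2,0):
1 1 0 1 0
0 1 0 1 0
1 1 1 0 1

After press 4 at (1,2):
1 1 1 1 0
0 0 1 0 0
1 1 0 0 1

After press 5 at (2,1):
1 1 1 1 0
0 1 1 0 0
0 0 1 0 1

Lights still on: 8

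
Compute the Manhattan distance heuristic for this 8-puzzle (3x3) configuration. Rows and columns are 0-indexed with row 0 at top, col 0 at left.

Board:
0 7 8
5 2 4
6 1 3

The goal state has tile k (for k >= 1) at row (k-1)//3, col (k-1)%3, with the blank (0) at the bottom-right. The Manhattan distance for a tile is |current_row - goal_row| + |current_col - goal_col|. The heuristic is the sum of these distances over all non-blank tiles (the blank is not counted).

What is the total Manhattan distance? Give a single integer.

Answer: 18

Derivation:
Tile 7: (0,1)->(2,0) = 3
Tile 8: (0,2)->(2,1) = 3
Tile 5: (1,0)->(1,1) = 1
Tile 2: (1,1)->(0,1) = 1
Tile 4: (1,2)->(1,0) = 2
Tile 6: (2,0)->(1,2) = 3
Tile 1: (2,1)->(0,0) = 3
Tile 3: (2,2)->(0,2) = 2
Sum: 3 + 3 + 1 + 1 + 2 + 3 + 3 + 2 = 18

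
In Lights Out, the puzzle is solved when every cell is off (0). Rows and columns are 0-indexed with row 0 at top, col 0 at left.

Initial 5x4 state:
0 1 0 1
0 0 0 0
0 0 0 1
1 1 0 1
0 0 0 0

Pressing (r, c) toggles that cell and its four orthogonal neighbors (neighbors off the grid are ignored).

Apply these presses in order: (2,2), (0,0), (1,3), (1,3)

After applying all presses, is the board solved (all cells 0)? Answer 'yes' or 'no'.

Answer: no

Derivation:
After press 1 at (2,2):
0 1 0 1
0 0 1 0
0 1 1 0
1 1 1 1
0 0 0 0

After press 2 at (0,0):
1 0 0 1
1 0 1 0
0 1 1 0
1 1 1 1
0 0 0 0

After press 3 at (1,3):
1 0 0 0
1 0 0 1
0 1 1 1
1 1 1 1
0 0 0 0

After press 4 at (1,3):
1 0 0 1
1 0 1 0
0 1 1 0
1 1 1 1
0 0 0 0

Lights still on: 10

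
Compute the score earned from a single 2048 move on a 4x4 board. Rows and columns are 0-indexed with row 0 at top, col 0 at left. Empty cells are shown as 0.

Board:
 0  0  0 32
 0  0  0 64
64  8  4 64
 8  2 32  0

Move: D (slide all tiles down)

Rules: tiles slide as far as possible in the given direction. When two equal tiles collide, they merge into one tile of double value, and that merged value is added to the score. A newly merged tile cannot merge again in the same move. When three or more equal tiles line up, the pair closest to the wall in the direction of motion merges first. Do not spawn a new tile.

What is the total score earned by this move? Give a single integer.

Slide down:
col 0: [0, 0, 64, 8] -> [0, 0, 64, 8]  score +0 (running 0)
col 1: [0, 0, 8, 2] -> [0, 0, 8, 2]  score +0 (running 0)
col 2: [0, 0, 4, 32] -> [0, 0, 4, 32]  score +0 (running 0)
col 3: [32, 64, 64, 0] -> [0, 0, 32, 128]  score +128 (running 128)
Board after move:
  0   0   0   0
  0   0   0   0
 64   8   4  32
  8   2  32 128

Answer: 128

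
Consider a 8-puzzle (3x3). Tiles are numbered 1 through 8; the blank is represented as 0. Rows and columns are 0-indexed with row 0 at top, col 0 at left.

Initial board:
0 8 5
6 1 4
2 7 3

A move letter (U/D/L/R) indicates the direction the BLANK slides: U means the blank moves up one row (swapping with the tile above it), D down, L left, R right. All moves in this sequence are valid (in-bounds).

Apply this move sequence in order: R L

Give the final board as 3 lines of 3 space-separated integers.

After move 1 (R):
8 0 5
6 1 4
2 7 3

After move 2 (L):
0 8 5
6 1 4
2 7 3

Answer: 0 8 5
6 1 4
2 7 3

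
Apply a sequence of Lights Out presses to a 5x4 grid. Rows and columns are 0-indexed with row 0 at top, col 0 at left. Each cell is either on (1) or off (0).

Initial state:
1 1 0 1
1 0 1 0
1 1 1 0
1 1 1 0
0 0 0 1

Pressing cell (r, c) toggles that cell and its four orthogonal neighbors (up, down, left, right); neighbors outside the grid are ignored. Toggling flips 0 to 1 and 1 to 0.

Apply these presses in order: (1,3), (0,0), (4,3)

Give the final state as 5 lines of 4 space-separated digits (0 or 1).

After press 1 at (1,3):
1 1 0 0
1 0 0 1
1 1 1 1
1 1 1 0
0 0 0 1

After press 2 at (0,0):
0 0 0 0
0 0 0 1
1 1 1 1
1 1 1 0
0 0 0 1

After press 3 at (4,3):
0 0 0 0
0 0 0 1
1 1 1 1
1 1 1 1
0 0 1 0

Answer: 0 0 0 0
0 0 0 1
1 1 1 1
1 1 1 1
0 0 1 0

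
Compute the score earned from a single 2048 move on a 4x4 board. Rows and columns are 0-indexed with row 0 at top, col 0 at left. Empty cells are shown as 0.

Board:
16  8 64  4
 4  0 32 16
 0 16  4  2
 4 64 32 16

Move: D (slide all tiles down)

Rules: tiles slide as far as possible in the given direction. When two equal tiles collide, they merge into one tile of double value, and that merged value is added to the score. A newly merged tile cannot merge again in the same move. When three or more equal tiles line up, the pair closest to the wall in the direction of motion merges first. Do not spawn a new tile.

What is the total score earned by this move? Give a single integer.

Slide down:
col 0: [16, 4, 0, 4] -> [0, 0, 16, 8]  score +8 (running 8)
col 1: [8, 0, 16, 64] -> [0, 8, 16, 64]  score +0 (running 8)
col 2: [64, 32, 4, 32] -> [64, 32, 4, 32]  score +0 (running 8)
col 3: [4, 16, 2, 16] -> [4, 16, 2, 16]  score +0 (running 8)
Board after move:
 0  0 64  4
 0  8 32 16
16 16  4  2
 8 64 32 16

Answer: 8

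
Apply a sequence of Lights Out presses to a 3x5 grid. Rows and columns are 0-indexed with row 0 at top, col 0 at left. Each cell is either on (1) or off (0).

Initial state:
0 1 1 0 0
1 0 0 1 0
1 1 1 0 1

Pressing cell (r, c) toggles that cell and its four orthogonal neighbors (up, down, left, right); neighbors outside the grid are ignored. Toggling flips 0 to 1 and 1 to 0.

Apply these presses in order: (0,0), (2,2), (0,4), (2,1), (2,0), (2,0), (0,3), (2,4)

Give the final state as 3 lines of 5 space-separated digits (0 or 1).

Answer: 1 0 0 0 0
0 1 1 0 0
0 1 1 0 0

Derivation:
After press 1 at (0,0):
1 0 1 0 0
0 0 0 1 0
1 1 1 0 1

After press 2 at (2,2):
1 0 1 0 0
0 0 1 1 0
1 0 0 1 1

After press 3 at (0,4):
1 0 1 1 1
0 0 1 1 1
1 0 0 1 1

After press 4 at (2,1):
1 0 1 1 1
0 1 1 1 1
0 1 1 1 1

After press 5 at (2,0):
1 0 1 1 1
1 1 1 1 1
1 0 1 1 1

After press 6 at (2,0):
1 0 1 1 1
0 1 1 1 1
0 1 1 1 1

After press 7 at (0,3):
1 0 0 0 0
0 1 1 0 1
0 1 1 1 1

After press 8 at (2,4):
1 0 0 0 0
0 1 1 0 0
0 1 1 0 0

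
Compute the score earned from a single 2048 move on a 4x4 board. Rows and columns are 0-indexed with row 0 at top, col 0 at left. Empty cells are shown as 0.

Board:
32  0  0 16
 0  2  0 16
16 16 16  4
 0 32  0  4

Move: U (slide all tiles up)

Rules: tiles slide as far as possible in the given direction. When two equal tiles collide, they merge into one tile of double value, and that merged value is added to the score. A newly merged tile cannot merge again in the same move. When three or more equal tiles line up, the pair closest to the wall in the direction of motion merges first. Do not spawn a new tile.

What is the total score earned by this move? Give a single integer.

Slide up:
col 0: [32, 0, 16, 0] -> [32, 16, 0, 0]  score +0 (running 0)
col 1: [0, 2, 16, 32] -> [2, 16, 32, 0]  score +0 (running 0)
col 2: [0, 0, 16, 0] -> [16, 0, 0, 0]  score +0 (running 0)
col 3: [16, 16, 4, 4] -> [32, 8, 0, 0]  score +40 (running 40)
Board after move:
32  2 16 32
16 16  0  8
 0 32  0  0
 0  0  0  0

Answer: 40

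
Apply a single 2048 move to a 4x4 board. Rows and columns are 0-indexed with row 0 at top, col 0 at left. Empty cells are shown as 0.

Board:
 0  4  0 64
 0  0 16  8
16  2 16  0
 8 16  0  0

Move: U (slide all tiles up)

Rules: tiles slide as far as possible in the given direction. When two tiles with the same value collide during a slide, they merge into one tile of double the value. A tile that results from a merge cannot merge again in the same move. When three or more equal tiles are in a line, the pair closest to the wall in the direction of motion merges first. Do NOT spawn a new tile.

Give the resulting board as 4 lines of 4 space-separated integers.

Slide up:
col 0: [0, 0, 16, 8] -> [16, 8, 0, 0]
col 1: [4, 0, 2, 16] -> [4, 2, 16, 0]
col 2: [0, 16, 16, 0] -> [32, 0, 0, 0]
col 3: [64, 8, 0, 0] -> [64, 8, 0, 0]

Answer: 16  4 32 64
 8  2  0  8
 0 16  0  0
 0  0  0  0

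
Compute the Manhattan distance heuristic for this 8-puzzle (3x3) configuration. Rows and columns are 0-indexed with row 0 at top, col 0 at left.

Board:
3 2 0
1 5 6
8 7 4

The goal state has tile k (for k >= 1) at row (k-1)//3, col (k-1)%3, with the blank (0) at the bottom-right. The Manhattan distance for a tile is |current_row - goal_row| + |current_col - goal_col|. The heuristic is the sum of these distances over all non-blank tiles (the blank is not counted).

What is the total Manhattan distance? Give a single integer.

Answer: 8

Derivation:
Tile 3: (0,0)->(0,2) = 2
Tile 2: (0,1)->(0,1) = 0
Tile 1: (1,0)->(0,0) = 1
Tile 5: (1,1)->(1,1) = 0
Tile 6: (1,2)->(1,2) = 0
Tile 8: (2,0)->(2,1) = 1
Tile 7: (2,1)->(2,0) = 1
Tile 4: (2,2)->(1,0) = 3
Sum: 2 + 0 + 1 + 0 + 0 + 1 + 1 + 3 = 8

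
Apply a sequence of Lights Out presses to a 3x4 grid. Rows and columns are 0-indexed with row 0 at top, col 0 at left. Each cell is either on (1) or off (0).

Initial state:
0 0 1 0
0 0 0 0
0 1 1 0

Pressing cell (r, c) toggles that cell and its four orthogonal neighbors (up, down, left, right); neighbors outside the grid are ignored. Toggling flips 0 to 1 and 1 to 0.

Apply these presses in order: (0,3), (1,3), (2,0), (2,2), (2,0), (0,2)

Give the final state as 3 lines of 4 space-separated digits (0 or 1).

After press 1 at (0,3):
0 0 0 1
0 0 0 1
0 1 1 0

After press 2 at (1,3):
0 0 0 0
0 0 1 0
0 1 1 1

After press 3 at (2,0):
0 0 0 0
1 0 1 0
1 0 1 1

After press 4 at (2,2):
0 0 0 0
1 0 0 0
1 1 0 0

After press 5 at (2,0):
0 0 0 0
0 0 0 0
0 0 0 0

After press 6 at (0,2):
0 1 1 1
0 0 1 0
0 0 0 0

Answer: 0 1 1 1
0 0 1 0
0 0 0 0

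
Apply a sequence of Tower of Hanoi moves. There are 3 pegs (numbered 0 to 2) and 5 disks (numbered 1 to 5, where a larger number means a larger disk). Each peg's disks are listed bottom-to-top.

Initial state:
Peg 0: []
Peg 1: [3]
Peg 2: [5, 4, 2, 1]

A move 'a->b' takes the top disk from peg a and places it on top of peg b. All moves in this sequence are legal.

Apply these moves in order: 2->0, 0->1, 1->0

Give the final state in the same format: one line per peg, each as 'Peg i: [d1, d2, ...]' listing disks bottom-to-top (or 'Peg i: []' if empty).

After move 1 (2->0):
Peg 0: [1]
Peg 1: [3]
Peg 2: [5, 4, 2]

After move 2 (0->1):
Peg 0: []
Peg 1: [3, 1]
Peg 2: [5, 4, 2]

After move 3 (1->0):
Peg 0: [1]
Peg 1: [3]
Peg 2: [5, 4, 2]

Answer: Peg 0: [1]
Peg 1: [3]
Peg 2: [5, 4, 2]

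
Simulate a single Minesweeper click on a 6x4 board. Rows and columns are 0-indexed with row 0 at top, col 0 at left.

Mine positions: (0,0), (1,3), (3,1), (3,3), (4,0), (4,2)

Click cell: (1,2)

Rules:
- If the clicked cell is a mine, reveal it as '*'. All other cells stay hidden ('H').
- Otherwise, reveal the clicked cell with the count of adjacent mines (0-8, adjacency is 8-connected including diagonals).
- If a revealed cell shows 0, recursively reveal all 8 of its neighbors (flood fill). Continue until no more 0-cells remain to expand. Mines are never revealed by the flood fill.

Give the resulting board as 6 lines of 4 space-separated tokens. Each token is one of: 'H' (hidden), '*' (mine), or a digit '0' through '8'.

H H H H
H H 1 H
H H H H
H H H H
H H H H
H H H H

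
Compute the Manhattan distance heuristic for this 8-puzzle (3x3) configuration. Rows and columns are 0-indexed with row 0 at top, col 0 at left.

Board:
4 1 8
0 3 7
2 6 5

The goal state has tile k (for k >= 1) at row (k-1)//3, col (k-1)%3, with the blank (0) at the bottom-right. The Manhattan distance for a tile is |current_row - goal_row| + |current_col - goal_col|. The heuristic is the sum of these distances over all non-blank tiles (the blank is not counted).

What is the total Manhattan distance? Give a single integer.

Answer: 17

Derivation:
Tile 4: (0,0)->(1,0) = 1
Tile 1: (0,1)->(0,0) = 1
Tile 8: (0,2)->(2,1) = 3
Tile 3: (1,1)->(0,2) = 2
Tile 7: (1,2)->(2,0) = 3
Tile 2: (2,0)->(0,1) = 3
Tile 6: (2,1)->(1,2) = 2
Tile 5: (2,2)->(1,1) = 2
Sum: 1 + 1 + 3 + 2 + 3 + 3 + 2 + 2 = 17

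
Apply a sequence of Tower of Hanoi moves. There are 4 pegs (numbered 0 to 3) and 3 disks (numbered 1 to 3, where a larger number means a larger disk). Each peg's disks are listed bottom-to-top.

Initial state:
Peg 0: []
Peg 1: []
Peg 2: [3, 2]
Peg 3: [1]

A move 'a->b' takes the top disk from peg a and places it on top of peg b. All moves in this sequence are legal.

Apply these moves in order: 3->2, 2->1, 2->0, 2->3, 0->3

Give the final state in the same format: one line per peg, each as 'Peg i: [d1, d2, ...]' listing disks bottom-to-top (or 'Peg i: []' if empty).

Answer: Peg 0: []
Peg 1: [1]
Peg 2: []
Peg 3: [3, 2]

Derivation:
After move 1 (3->2):
Peg 0: []
Peg 1: []
Peg 2: [3, 2, 1]
Peg 3: []

After move 2 (2->1):
Peg 0: []
Peg 1: [1]
Peg 2: [3, 2]
Peg 3: []

After move 3 (2->0):
Peg 0: [2]
Peg 1: [1]
Peg 2: [3]
Peg 3: []

After move 4 (2->3):
Peg 0: [2]
Peg 1: [1]
Peg 2: []
Peg 3: [3]

After move 5 (0->3):
Peg 0: []
Peg 1: [1]
Peg 2: []
Peg 3: [3, 2]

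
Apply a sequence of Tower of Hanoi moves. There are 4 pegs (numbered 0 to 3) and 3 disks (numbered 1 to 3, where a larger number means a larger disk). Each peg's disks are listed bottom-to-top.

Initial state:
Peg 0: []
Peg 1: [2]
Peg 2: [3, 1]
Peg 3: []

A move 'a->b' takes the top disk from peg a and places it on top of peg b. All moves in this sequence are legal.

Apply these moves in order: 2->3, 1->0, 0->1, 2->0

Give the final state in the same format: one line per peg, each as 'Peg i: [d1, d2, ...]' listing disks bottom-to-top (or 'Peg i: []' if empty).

After move 1 (2->3):
Peg 0: []
Peg 1: [2]
Peg 2: [3]
Peg 3: [1]

After move 2 (1->0):
Peg 0: [2]
Peg 1: []
Peg 2: [3]
Peg 3: [1]

After move 3 (0->1):
Peg 0: []
Peg 1: [2]
Peg 2: [3]
Peg 3: [1]

After move 4 (2->0):
Peg 0: [3]
Peg 1: [2]
Peg 2: []
Peg 3: [1]

Answer: Peg 0: [3]
Peg 1: [2]
Peg 2: []
Peg 3: [1]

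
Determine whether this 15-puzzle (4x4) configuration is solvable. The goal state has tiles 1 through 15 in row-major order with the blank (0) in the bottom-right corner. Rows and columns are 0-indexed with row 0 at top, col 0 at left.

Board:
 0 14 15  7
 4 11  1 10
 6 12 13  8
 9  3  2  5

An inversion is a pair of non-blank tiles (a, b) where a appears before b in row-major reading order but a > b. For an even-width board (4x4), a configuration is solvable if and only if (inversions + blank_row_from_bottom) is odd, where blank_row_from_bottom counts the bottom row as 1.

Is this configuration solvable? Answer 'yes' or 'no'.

Inversions: 69
Blank is in row 0 (0-indexed from top), which is row 4 counting from the bottom (bottom = 1).
69 + 4 = 73, which is odd, so the puzzle is solvable.

Answer: yes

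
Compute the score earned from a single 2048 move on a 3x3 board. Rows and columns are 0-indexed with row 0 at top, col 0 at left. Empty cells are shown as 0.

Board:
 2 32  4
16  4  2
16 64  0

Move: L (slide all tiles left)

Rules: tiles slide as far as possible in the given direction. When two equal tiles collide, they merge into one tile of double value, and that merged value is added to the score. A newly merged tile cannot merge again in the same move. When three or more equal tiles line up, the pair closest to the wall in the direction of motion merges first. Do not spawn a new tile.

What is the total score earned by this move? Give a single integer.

Slide left:
row 0: [2, 32, 4] -> [2, 32, 4]  score +0 (running 0)
row 1: [16, 4, 2] -> [16, 4, 2]  score +0 (running 0)
row 2: [16, 64, 0] -> [16, 64, 0]  score +0 (running 0)
Board after move:
 2 32  4
16  4  2
16 64  0

Answer: 0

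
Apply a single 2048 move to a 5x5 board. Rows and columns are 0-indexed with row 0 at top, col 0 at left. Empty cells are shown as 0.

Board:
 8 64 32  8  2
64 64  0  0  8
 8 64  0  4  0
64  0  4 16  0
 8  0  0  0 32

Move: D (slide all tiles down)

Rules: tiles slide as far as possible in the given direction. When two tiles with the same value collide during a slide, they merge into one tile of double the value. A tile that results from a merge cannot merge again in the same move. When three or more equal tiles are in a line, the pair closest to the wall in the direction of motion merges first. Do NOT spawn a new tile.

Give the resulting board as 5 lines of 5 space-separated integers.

Answer:   8   0   0   0   0
 64   0   0   0   0
  8   0   0   8   2
 64  64  32   4   8
  8 128   4  16  32

Derivation:
Slide down:
col 0: [8, 64, 8, 64, 8] -> [8, 64, 8, 64, 8]
col 1: [64, 64, 64, 0, 0] -> [0, 0, 0, 64, 128]
col 2: [32, 0, 0, 4, 0] -> [0, 0, 0, 32, 4]
col 3: [8, 0, 4, 16, 0] -> [0, 0, 8, 4, 16]
col 4: [2, 8, 0, 0, 32] -> [0, 0, 2, 8, 32]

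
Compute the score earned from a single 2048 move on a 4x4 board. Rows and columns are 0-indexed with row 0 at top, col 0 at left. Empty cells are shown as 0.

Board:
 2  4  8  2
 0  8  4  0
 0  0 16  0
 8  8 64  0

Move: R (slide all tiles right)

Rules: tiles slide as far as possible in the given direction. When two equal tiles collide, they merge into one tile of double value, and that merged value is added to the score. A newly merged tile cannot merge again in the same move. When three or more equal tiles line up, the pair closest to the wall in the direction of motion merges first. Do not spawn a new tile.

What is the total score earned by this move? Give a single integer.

Slide right:
row 0: [2, 4, 8, 2] -> [2, 4, 8, 2]  score +0 (running 0)
row 1: [0, 8, 4, 0] -> [0, 0, 8, 4]  score +0 (running 0)
row 2: [0, 0, 16, 0] -> [0, 0, 0, 16]  score +0 (running 0)
row 3: [8, 8, 64, 0] -> [0, 0, 16, 64]  score +16 (running 16)
Board after move:
 2  4  8  2
 0  0  8  4
 0  0  0 16
 0  0 16 64

Answer: 16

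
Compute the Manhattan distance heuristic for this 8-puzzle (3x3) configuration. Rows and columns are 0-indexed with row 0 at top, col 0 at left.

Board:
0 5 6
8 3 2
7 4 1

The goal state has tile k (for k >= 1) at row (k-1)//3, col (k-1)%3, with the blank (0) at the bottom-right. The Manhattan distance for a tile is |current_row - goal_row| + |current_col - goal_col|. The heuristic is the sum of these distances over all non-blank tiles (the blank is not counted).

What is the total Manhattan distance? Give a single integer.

Tile 5: (0,1)->(1,1) = 1
Tile 6: (0,2)->(1,2) = 1
Tile 8: (1,0)->(2,1) = 2
Tile 3: (1,1)->(0,2) = 2
Tile 2: (1,2)->(0,1) = 2
Tile 7: (2,0)->(2,0) = 0
Tile 4: (2,1)->(1,0) = 2
Tile 1: (2,2)->(0,0) = 4
Sum: 1 + 1 + 2 + 2 + 2 + 0 + 2 + 4 = 14

Answer: 14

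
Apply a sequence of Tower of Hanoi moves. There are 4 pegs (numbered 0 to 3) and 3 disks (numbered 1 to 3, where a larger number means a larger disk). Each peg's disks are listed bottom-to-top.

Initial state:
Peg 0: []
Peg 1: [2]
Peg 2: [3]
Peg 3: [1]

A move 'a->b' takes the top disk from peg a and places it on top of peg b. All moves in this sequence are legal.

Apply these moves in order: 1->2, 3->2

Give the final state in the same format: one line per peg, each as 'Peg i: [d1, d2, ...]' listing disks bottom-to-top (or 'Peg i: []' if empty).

Answer: Peg 0: []
Peg 1: []
Peg 2: [3, 2, 1]
Peg 3: []

Derivation:
After move 1 (1->2):
Peg 0: []
Peg 1: []
Peg 2: [3, 2]
Peg 3: [1]

After move 2 (3->2):
Peg 0: []
Peg 1: []
Peg 2: [3, 2, 1]
Peg 3: []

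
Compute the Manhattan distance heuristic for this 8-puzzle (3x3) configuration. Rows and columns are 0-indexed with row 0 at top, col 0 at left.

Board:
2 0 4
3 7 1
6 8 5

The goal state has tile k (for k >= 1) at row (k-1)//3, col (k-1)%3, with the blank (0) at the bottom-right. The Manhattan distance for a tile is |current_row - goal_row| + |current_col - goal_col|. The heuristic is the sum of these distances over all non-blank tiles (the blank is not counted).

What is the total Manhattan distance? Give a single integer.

Answer: 17

Derivation:
Tile 2: (0,0)->(0,1) = 1
Tile 4: (0,2)->(1,0) = 3
Tile 3: (1,0)->(0,2) = 3
Tile 7: (1,1)->(2,0) = 2
Tile 1: (1,2)->(0,0) = 3
Tile 6: (2,0)->(1,2) = 3
Tile 8: (2,1)->(2,1) = 0
Tile 5: (2,2)->(1,1) = 2
Sum: 1 + 3 + 3 + 2 + 3 + 3 + 0 + 2 = 17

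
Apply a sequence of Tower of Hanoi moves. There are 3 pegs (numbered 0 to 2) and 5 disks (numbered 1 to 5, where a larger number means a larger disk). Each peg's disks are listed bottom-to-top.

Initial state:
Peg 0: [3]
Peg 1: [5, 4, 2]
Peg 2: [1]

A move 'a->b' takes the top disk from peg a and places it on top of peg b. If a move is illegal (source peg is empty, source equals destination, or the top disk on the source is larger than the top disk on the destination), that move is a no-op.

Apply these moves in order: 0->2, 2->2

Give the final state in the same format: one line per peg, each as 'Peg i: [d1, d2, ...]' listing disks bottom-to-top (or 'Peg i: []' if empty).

After move 1 (0->2):
Peg 0: [3]
Peg 1: [5, 4, 2]
Peg 2: [1]

After move 2 (2->2):
Peg 0: [3]
Peg 1: [5, 4, 2]
Peg 2: [1]

Answer: Peg 0: [3]
Peg 1: [5, 4, 2]
Peg 2: [1]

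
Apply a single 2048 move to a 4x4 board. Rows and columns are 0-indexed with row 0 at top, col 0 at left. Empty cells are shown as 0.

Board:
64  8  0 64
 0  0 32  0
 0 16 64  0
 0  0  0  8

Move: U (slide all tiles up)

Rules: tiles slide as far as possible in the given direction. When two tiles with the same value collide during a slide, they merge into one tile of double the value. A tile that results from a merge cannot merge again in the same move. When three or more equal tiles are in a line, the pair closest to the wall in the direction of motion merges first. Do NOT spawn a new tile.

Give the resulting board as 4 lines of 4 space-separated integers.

Answer: 64  8 32 64
 0 16 64  8
 0  0  0  0
 0  0  0  0

Derivation:
Slide up:
col 0: [64, 0, 0, 0] -> [64, 0, 0, 0]
col 1: [8, 0, 16, 0] -> [8, 16, 0, 0]
col 2: [0, 32, 64, 0] -> [32, 64, 0, 0]
col 3: [64, 0, 0, 8] -> [64, 8, 0, 0]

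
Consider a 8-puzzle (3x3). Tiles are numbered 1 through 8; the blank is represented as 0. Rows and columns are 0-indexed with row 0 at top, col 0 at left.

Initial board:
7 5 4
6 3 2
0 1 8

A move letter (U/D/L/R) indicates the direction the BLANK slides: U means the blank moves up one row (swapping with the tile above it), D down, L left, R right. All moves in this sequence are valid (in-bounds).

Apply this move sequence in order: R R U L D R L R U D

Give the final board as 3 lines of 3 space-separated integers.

After move 1 (R):
7 5 4
6 3 2
1 0 8

After move 2 (R):
7 5 4
6 3 2
1 8 0

After move 3 (U):
7 5 4
6 3 0
1 8 2

After move 4 (L):
7 5 4
6 0 3
1 8 2

After move 5 (D):
7 5 4
6 8 3
1 0 2

After move 6 (R):
7 5 4
6 8 3
1 2 0

After move 7 (L):
7 5 4
6 8 3
1 0 2

After move 8 (R):
7 5 4
6 8 3
1 2 0

After move 9 (U):
7 5 4
6 8 0
1 2 3

After move 10 (D):
7 5 4
6 8 3
1 2 0

Answer: 7 5 4
6 8 3
1 2 0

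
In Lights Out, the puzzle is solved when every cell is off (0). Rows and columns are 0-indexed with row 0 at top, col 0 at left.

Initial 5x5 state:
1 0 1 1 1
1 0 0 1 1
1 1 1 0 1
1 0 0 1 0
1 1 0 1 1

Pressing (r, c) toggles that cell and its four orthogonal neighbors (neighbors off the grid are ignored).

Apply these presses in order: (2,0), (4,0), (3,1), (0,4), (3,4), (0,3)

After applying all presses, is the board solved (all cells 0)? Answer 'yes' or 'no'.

Answer: no

Derivation:
After press 1 at (2,0):
1 0 1 1 1
0 0 0 1 1
0 0 1 0 1
0 0 0 1 0
1 1 0 1 1

After press 2 at (4,0):
1 0 1 1 1
0 0 0 1 1
0 0 1 0 1
1 0 0 1 0
0 0 0 1 1

After press 3 at (3,1):
1 0 1 1 1
0 0 0 1 1
0 1 1 0 1
0 1 1 1 0
0 1 0 1 1

After press 4 at (0,4):
1 0 1 0 0
0 0 0 1 0
0 1 1 0 1
0 1 1 1 0
0 1 0 1 1

After press 5 at (3,4):
1 0 1 0 0
0 0 0 1 0
0 1 1 0 0
0 1 1 0 1
0 1 0 1 0

After press 6 at (0,3):
1 0 0 1 1
0 0 0 0 0
0 1 1 0 0
0 1 1 0 1
0 1 0 1 0

Lights still on: 10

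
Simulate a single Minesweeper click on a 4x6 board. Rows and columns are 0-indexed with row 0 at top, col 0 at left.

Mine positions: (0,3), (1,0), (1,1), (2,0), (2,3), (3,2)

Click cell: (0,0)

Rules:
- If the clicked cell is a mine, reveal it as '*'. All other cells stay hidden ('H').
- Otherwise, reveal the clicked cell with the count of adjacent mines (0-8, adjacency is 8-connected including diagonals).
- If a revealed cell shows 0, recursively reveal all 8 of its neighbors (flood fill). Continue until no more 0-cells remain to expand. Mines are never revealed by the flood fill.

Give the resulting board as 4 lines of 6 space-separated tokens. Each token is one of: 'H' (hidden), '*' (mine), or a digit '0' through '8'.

2 H H H H H
H H H H H H
H H H H H H
H H H H H H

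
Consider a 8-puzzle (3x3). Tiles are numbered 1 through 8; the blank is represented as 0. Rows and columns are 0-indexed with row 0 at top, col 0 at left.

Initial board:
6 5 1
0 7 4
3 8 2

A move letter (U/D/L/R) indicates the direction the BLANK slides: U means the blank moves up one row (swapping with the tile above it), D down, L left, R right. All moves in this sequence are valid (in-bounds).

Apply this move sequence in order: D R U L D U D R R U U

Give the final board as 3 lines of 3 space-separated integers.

After move 1 (D):
6 5 1
3 7 4
0 8 2

After move 2 (R):
6 5 1
3 7 4
8 0 2

After move 3 (U):
6 5 1
3 0 4
8 7 2

After move 4 (L):
6 5 1
0 3 4
8 7 2

After move 5 (D):
6 5 1
8 3 4
0 7 2

After move 6 (U):
6 5 1
0 3 4
8 7 2

After move 7 (D):
6 5 1
8 3 4
0 7 2

After move 8 (R):
6 5 1
8 3 4
7 0 2

After move 9 (R):
6 5 1
8 3 4
7 2 0

After move 10 (U):
6 5 1
8 3 0
7 2 4

After move 11 (U):
6 5 0
8 3 1
7 2 4

Answer: 6 5 0
8 3 1
7 2 4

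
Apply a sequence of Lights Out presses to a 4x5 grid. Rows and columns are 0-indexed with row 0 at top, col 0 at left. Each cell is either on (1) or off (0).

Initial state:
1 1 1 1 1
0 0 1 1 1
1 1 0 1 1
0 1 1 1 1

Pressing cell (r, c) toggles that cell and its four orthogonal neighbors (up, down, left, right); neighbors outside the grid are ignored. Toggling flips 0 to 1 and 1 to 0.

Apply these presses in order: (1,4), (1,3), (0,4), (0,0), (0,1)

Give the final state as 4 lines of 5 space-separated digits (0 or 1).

After press 1 at (1,4):
1 1 1 1 0
0 0 1 0 0
1 1 0 1 0
0 1 1 1 1

After press 2 at (1,3):
1 1 1 0 0
0 0 0 1 1
1 1 0 0 0
0 1 1 1 1

After press 3 at (0,4):
1 1 1 1 1
0 0 0 1 0
1 1 0 0 0
0 1 1 1 1

After press 4 at (0,0):
0 0 1 1 1
1 0 0 1 0
1 1 0 0 0
0 1 1 1 1

After press 5 at (0,1):
1 1 0 1 1
1 1 0 1 0
1 1 0 0 0
0 1 1 1 1

Answer: 1 1 0 1 1
1 1 0 1 0
1 1 0 0 0
0 1 1 1 1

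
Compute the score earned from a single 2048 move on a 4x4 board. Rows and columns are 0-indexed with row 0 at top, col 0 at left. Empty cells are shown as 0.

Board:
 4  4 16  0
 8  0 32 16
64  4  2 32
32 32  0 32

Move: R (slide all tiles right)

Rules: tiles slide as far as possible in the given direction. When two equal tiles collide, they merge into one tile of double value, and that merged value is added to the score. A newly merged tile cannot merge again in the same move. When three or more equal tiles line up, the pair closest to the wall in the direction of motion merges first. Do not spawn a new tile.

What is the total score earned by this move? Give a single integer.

Slide right:
row 0: [4, 4, 16, 0] -> [0, 0, 8, 16]  score +8 (running 8)
row 1: [8, 0, 32, 16] -> [0, 8, 32, 16]  score +0 (running 8)
row 2: [64, 4, 2, 32] -> [64, 4, 2, 32]  score +0 (running 8)
row 3: [32, 32, 0, 32] -> [0, 0, 32, 64]  score +64 (running 72)
Board after move:
 0  0  8 16
 0  8 32 16
64  4  2 32
 0  0 32 64

Answer: 72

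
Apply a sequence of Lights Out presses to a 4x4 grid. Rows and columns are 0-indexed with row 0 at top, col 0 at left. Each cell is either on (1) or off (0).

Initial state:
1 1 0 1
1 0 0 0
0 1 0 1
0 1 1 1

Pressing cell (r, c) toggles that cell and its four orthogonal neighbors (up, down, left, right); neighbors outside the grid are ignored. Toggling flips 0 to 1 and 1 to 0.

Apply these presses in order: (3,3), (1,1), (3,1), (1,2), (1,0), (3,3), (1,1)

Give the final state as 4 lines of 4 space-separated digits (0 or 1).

After press 1 at (3,3):
1 1 0 1
1 0 0 0
0 1 0 0
0 1 0 0

After press 2 at (1,1):
1 0 0 1
0 1 1 0
0 0 0 0
0 1 0 0

After press 3 at (3,1):
1 0 0 1
0 1 1 0
0 1 0 0
1 0 1 0

After press 4 at (1,2):
1 0 1 1
0 0 0 1
0 1 1 0
1 0 1 0

After press 5 at (1,0):
0 0 1 1
1 1 0 1
1 1 1 0
1 0 1 0

After press 6 at (3,3):
0 0 1 1
1 1 0 1
1 1 1 1
1 0 0 1

After press 7 at (1,1):
0 1 1 1
0 0 1 1
1 0 1 1
1 0 0 1

Answer: 0 1 1 1
0 0 1 1
1 0 1 1
1 0 0 1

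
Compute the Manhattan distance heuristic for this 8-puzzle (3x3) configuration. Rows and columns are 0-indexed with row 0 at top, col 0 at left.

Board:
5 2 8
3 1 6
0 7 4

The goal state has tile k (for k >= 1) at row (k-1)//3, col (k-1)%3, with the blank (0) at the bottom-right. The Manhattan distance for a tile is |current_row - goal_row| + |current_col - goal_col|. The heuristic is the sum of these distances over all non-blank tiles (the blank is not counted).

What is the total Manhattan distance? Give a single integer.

Tile 5: (0,0)->(1,1) = 2
Tile 2: (0,1)->(0,1) = 0
Tile 8: (0,2)->(2,1) = 3
Tile 3: (1,0)->(0,2) = 3
Tile 1: (1,1)->(0,0) = 2
Tile 6: (1,2)->(1,2) = 0
Tile 7: (2,1)->(2,0) = 1
Tile 4: (2,2)->(1,0) = 3
Sum: 2 + 0 + 3 + 3 + 2 + 0 + 1 + 3 = 14

Answer: 14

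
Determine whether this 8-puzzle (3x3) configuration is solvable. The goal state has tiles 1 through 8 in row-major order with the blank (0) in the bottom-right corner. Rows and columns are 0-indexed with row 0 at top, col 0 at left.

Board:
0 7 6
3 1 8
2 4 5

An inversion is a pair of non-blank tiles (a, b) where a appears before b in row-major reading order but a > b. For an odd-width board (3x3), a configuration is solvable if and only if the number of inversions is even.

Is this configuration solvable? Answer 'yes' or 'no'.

Inversions (pairs i<j in row-major order where tile[i] > tile[j] > 0): 16
16 is even, so the puzzle is solvable.

Answer: yes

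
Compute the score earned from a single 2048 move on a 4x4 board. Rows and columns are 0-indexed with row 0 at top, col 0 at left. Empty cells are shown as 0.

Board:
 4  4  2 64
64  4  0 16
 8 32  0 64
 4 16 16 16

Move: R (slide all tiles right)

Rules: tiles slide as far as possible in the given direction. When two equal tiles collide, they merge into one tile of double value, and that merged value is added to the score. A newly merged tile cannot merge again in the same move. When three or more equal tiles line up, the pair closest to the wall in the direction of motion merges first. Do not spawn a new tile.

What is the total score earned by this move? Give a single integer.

Answer: 40

Derivation:
Slide right:
row 0: [4, 4, 2, 64] -> [0, 8, 2, 64]  score +8 (running 8)
row 1: [64, 4, 0, 16] -> [0, 64, 4, 16]  score +0 (running 8)
row 2: [8, 32, 0, 64] -> [0, 8, 32, 64]  score +0 (running 8)
row 3: [4, 16, 16, 16] -> [0, 4, 16, 32]  score +32 (running 40)
Board after move:
 0  8  2 64
 0 64  4 16
 0  8 32 64
 0  4 16 32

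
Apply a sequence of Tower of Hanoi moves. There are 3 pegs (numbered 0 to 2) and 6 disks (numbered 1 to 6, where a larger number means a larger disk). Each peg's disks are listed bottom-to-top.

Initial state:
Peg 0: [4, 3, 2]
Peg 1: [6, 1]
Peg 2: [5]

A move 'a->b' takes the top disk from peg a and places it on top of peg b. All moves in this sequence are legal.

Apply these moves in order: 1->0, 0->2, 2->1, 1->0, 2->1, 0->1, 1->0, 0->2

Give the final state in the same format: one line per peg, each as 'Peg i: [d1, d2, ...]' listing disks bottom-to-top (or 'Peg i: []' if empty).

After move 1 (1->0):
Peg 0: [4, 3, 2, 1]
Peg 1: [6]
Peg 2: [5]

After move 2 (0->2):
Peg 0: [4, 3, 2]
Peg 1: [6]
Peg 2: [5, 1]

After move 3 (2->1):
Peg 0: [4, 3, 2]
Peg 1: [6, 1]
Peg 2: [5]

After move 4 (1->0):
Peg 0: [4, 3, 2, 1]
Peg 1: [6]
Peg 2: [5]

After move 5 (2->1):
Peg 0: [4, 3, 2, 1]
Peg 1: [6, 5]
Peg 2: []

After move 6 (0->1):
Peg 0: [4, 3, 2]
Peg 1: [6, 5, 1]
Peg 2: []

After move 7 (1->0):
Peg 0: [4, 3, 2, 1]
Peg 1: [6, 5]
Peg 2: []

After move 8 (0->2):
Peg 0: [4, 3, 2]
Peg 1: [6, 5]
Peg 2: [1]

Answer: Peg 0: [4, 3, 2]
Peg 1: [6, 5]
Peg 2: [1]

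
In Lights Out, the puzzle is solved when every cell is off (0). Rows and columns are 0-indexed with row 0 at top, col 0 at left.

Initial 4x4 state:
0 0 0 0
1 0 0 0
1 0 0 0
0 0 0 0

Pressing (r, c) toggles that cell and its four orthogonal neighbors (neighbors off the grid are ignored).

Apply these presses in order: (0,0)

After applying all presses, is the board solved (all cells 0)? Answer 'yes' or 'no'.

Answer: no

Derivation:
After press 1 at (0,0):
1 1 0 0
0 0 0 0
1 0 0 0
0 0 0 0

Lights still on: 3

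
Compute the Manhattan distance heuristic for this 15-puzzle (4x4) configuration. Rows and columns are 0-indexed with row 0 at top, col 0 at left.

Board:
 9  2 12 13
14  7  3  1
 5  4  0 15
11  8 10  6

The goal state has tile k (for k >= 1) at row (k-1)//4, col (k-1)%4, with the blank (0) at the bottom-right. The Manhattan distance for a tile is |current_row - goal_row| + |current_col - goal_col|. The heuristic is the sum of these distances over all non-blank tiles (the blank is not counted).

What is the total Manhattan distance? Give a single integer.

Tile 9: at (0,0), goal (2,0), distance |0-2|+|0-0| = 2
Tile 2: at (0,1), goal (0,1), distance |0-0|+|1-1| = 0
Tile 12: at (0,2), goal (2,3), distance |0-2|+|2-3| = 3
Tile 13: at (0,3), goal (3,0), distance |0-3|+|3-0| = 6
Tile 14: at (1,0), goal (3,1), distance |1-3|+|0-1| = 3
Tile 7: at (1,1), goal (1,2), distance |1-1|+|1-2| = 1
Tile 3: at (1,2), goal (0,2), distance |1-0|+|2-2| = 1
Tile 1: at (1,3), goal (0,0), distance |1-0|+|3-0| = 4
Tile 5: at (2,0), goal (1,0), distance |2-1|+|0-0| = 1
Tile 4: at (2,1), goal (0,3), distance |2-0|+|1-3| = 4
Tile 15: at (2,3), goal (3,2), distance |2-3|+|3-2| = 2
Tile 11: at (3,0), goal (2,2), distance |3-2|+|0-2| = 3
Tile 8: at (3,1), goal (1,3), distance |3-1|+|1-3| = 4
Tile 10: at (3,2), goal (2,1), distance |3-2|+|2-1| = 2
Tile 6: at (3,3), goal (1,1), distance |3-1|+|3-1| = 4
Sum: 2 + 0 + 3 + 6 + 3 + 1 + 1 + 4 + 1 + 4 + 2 + 3 + 4 + 2 + 4 = 40

Answer: 40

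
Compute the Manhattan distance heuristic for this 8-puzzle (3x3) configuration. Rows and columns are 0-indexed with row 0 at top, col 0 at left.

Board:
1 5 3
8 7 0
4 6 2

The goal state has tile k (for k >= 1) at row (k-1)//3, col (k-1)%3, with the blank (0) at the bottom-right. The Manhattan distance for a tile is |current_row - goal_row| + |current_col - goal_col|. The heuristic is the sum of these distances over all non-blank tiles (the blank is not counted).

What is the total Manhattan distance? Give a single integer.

Answer: 11

Derivation:
Tile 1: (0,0)->(0,0) = 0
Tile 5: (0,1)->(1,1) = 1
Tile 3: (0,2)->(0,2) = 0
Tile 8: (1,0)->(2,1) = 2
Tile 7: (1,1)->(2,0) = 2
Tile 4: (2,0)->(1,0) = 1
Tile 6: (2,1)->(1,2) = 2
Tile 2: (2,2)->(0,1) = 3
Sum: 0 + 1 + 0 + 2 + 2 + 1 + 2 + 3 = 11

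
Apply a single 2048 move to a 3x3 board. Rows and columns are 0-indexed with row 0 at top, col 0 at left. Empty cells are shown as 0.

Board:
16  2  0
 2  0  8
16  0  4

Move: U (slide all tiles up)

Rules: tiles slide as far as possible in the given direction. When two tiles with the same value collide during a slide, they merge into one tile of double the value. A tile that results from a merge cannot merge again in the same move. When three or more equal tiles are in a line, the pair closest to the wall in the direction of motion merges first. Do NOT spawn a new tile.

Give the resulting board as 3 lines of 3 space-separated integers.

Slide up:
col 0: [16, 2, 16] -> [16, 2, 16]
col 1: [2, 0, 0] -> [2, 0, 0]
col 2: [0, 8, 4] -> [8, 4, 0]

Answer: 16  2  8
 2  0  4
16  0  0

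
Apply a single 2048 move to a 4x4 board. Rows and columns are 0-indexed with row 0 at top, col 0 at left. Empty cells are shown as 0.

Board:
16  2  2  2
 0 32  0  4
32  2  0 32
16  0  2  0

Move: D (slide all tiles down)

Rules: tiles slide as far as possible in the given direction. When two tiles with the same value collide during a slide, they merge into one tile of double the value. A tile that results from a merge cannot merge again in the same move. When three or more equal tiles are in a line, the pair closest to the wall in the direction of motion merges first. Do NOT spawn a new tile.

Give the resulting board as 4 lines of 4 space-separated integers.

Slide down:
col 0: [16, 0, 32, 16] -> [0, 16, 32, 16]
col 1: [2, 32, 2, 0] -> [0, 2, 32, 2]
col 2: [2, 0, 0, 2] -> [0, 0, 0, 4]
col 3: [2, 4, 32, 0] -> [0, 2, 4, 32]

Answer:  0  0  0  0
16  2  0  2
32 32  0  4
16  2  4 32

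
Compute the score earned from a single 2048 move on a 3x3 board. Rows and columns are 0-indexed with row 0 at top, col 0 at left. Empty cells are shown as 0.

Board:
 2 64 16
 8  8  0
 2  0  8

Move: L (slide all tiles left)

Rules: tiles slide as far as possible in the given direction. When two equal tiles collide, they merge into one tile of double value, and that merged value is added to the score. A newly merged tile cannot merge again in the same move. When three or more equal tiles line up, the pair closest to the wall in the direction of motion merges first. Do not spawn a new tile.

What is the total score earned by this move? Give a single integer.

Slide left:
row 0: [2, 64, 16] -> [2, 64, 16]  score +0 (running 0)
row 1: [8, 8, 0] -> [16, 0, 0]  score +16 (running 16)
row 2: [2, 0, 8] -> [2, 8, 0]  score +0 (running 16)
Board after move:
 2 64 16
16  0  0
 2  8  0

Answer: 16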